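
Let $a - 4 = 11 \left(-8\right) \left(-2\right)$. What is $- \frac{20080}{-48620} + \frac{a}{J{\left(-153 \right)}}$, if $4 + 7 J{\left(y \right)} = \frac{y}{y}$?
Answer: $- \frac{1020016}{2431} \approx -419.59$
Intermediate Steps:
$a = 180$ ($a = 4 + 11 \left(-8\right) \left(-2\right) = 4 - -176 = 4 + 176 = 180$)
$J{\left(y \right)} = - \frac{3}{7}$ ($J{\left(y \right)} = - \frac{4}{7} + \frac{y \frac{1}{y}}{7} = - \frac{4}{7} + \frac{1}{7} \cdot 1 = - \frac{4}{7} + \frac{1}{7} = - \frac{3}{7}$)
$- \frac{20080}{-48620} + \frac{a}{J{\left(-153 \right)}} = - \frac{20080}{-48620} + \frac{180}{- \frac{3}{7}} = \left(-20080\right) \left(- \frac{1}{48620}\right) + 180 \left(- \frac{7}{3}\right) = \frac{1004}{2431} - 420 = - \frac{1020016}{2431}$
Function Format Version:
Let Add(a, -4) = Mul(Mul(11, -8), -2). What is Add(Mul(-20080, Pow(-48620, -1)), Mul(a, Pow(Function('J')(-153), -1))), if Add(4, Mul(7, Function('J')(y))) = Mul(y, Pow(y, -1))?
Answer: Rational(-1020016, 2431) ≈ -419.59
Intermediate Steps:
a = 180 (a = Add(4, Mul(Mul(11, -8), -2)) = Add(4, Mul(-88, -2)) = Add(4, 176) = 180)
Function('J')(y) = Rational(-3, 7) (Function('J')(y) = Add(Rational(-4, 7), Mul(Rational(1, 7), Mul(y, Pow(y, -1)))) = Add(Rational(-4, 7), Mul(Rational(1, 7), 1)) = Add(Rational(-4, 7), Rational(1, 7)) = Rational(-3, 7))
Add(Mul(-20080, Pow(-48620, -1)), Mul(a, Pow(Function('J')(-153), -1))) = Add(Mul(-20080, Pow(-48620, -1)), Mul(180, Pow(Rational(-3, 7), -1))) = Add(Mul(-20080, Rational(-1, 48620)), Mul(180, Rational(-7, 3))) = Add(Rational(1004, 2431), -420) = Rational(-1020016, 2431)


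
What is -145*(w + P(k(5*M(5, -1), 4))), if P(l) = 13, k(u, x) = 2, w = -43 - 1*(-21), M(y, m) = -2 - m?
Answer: 1305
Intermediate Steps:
w = -22 (w = -43 + 21 = -22)
-145*(w + P(k(5*M(5, -1), 4))) = -145*(-22 + 13) = -145*(-9) = 1305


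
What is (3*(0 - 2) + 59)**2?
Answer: 2809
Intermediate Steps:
(3*(0 - 2) + 59)**2 = (3*(-2) + 59)**2 = (-6 + 59)**2 = 53**2 = 2809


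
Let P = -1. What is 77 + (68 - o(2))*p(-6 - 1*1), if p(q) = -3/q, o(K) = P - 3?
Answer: 755/7 ≈ 107.86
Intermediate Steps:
o(K) = -4 (o(K) = -1 - 3 = -4)
77 + (68 - o(2))*p(-6 - 1*1) = 77 + (68 - 1*(-4))*(-3/(-6 - 1*1)) = 77 + (68 + 4)*(-3/(-6 - 1)) = 77 + 72*(-3/(-7)) = 77 + 72*(-3*(-⅐)) = 77 + 72*(3/7) = 77 + 216/7 = 755/7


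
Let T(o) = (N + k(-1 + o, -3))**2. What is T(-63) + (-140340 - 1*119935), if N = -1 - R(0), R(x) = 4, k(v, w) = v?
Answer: -255514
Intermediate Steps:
N = -5 (N = -1 - 1*4 = -1 - 4 = -5)
T(o) = (-6 + o)**2 (T(o) = (-5 + (-1 + o))**2 = (-6 + o)**2)
T(-63) + (-140340 - 1*119935) = (-6 - 63)**2 + (-140340 - 1*119935) = (-69)**2 + (-140340 - 119935) = 4761 - 260275 = -255514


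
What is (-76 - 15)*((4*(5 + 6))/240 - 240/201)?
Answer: 369733/4020 ≈ 91.973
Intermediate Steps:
(-76 - 15)*((4*(5 + 6))/240 - 240/201) = -91*((4*11)*(1/240) - 240*1/201) = -91*(44*(1/240) - 80/67) = -91*(11/60 - 80/67) = -91*(-4063/4020) = 369733/4020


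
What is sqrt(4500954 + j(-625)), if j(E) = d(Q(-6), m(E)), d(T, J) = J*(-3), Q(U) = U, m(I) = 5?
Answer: sqrt(4500939) ≈ 2121.5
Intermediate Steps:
d(T, J) = -3*J
j(E) = -15 (j(E) = -3*5 = -15)
sqrt(4500954 + j(-625)) = sqrt(4500954 - 15) = sqrt(4500939)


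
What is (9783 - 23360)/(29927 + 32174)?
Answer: -13577/62101 ≈ -0.21863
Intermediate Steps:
(9783 - 23360)/(29927 + 32174) = -13577/62101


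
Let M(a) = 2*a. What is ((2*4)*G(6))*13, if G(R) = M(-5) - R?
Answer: -1664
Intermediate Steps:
G(R) = -10 - R (G(R) = 2*(-5) - R = -10 - R)
((2*4)*G(6))*13 = ((2*4)*(-10 - 1*6))*13 = (8*(-10 - 6))*13 = (8*(-16))*13 = -128*13 = -1664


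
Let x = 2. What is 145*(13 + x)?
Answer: 2175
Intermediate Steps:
145*(13 + x) = 145*(13 + 2) = 145*15 = 2175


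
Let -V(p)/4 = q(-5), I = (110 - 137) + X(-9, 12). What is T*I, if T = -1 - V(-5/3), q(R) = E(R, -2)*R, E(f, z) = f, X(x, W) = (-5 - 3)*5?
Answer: -6633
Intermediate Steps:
X(x, W) = -40 (X(x, W) = -8*5 = -40)
I = -67 (I = (110 - 137) - 40 = -27 - 40 = -67)
q(R) = R**2 (q(R) = R*R = R**2)
V(p) = -100 (V(p) = -4*(-5)**2 = -4*25 = -100)
T = 99 (T = -1 - 1*(-100) = -1 + 100 = 99)
T*I = 99*(-67) = -6633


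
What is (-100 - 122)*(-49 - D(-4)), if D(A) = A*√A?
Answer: 10878 - 1776*I ≈ 10878.0 - 1776.0*I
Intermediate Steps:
D(A) = A^(3/2)
(-100 - 122)*(-49 - D(-4)) = (-100 - 122)*(-49 - (-4)^(3/2)) = -222*(-49 - (-8)*I) = -222*(-49 + 8*I) = 10878 - 1776*I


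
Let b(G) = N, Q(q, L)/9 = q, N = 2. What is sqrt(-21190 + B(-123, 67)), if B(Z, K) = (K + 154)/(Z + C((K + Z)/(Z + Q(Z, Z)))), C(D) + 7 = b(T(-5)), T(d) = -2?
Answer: I*sqrt(5425082)/16 ≈ 145.57*I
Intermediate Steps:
Q(q, L) = 9*q
b(G) = 2
C(D) = -5 (C(D) = -7 + 2 = -5)
B(Z, K) = (154 + K)/(-5 + Z) (B(Z, K) = (K + 154)/(Z - 5) = (154 + K)/(-5 + Z))
sqrt(-21190 + B(-123, 67)) = sqrt(-21190 + (154 + 67)/(-5 - 123)) = sqrt(-21190 + 221/(-128)) = sqrt(-21190 - 1/128*221) = sqrt(-21190 - 221/128) = sqrt(-2712541/128) = I*sqrt(5425082)/16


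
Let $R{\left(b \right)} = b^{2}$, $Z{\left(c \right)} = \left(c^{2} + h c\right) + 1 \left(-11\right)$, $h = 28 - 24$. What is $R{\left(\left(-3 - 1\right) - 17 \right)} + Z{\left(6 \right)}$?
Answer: $490$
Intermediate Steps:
$h = 4$
$Z{\left(c \right)} = -11 + c^{2} + 4 c$ ($Z{\left(c \right)} = \left(c^{2} + 4 c\right) + 1 \left(-11\right) = \left(c^{2} + 4 c\right) - 11 = -11 + c^{2} + 4 c$)
$R{\left(\left(-3 - 1\right) - 17 \right)} + Z{\left(6 \right)} = \left(\left(-3 - 1\right) - 17\right)^{2} + \left(-11 + 6^{2} + 4 \cdot 6\right) = \left(-4 - 17\right)^{2} + \left(-11 + 36 + 24\right) = \left(-21\right)^{2} + 49 = 441 + 49 = 490$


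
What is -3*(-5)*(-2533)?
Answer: -37995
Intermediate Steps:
-3*(-5)*(-2533) = 15*(-2533) = -37995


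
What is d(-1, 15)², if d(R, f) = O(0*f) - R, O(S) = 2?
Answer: 9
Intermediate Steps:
d(R, f) = 2 - R
d(-1, 15)² = (2 - 1*(-1))² = (2 + 1)² = 3² = 9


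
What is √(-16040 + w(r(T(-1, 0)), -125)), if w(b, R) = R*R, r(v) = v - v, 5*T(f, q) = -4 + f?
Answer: I*√415 ≈ 20.372*I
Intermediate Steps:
T(f, q) = -⅘ + f/5 (T(f, q) = (-4 + f)/5 = -⅘ + f/5)
r(v) = 0
w(b, R) = R²
√(-16040 + w(r(T(-1, 0)), -125)) = √(-16040 + (-125)²) = √(-16040 + 15625) = √(-415) = I*√415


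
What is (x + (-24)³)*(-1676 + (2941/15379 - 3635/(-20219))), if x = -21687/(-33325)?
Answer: 240020906224687487316/10362342133325 ≈ 2.3163e+7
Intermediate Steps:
x = 21687/33325 (x = -21687*(-1/33325) = 21687/33325 ≈ 0.65077)
(x + (-24)³)*(-1676 + (2941/15379 - 3635/(-20219))) = (21687/33325 + (-24)³)*(-1676 + (2941/15379 - 3635/(-20219))) = (21687/33325 - 13824)*(-1676 + (2941*(1/15379) - 3635*(-1/20219))) = -460663113*(-1676 + (2941/15379 + 3635/20219))/33325 = -460663113*(-1676 + 115366744/310948001)/33325 = -460663113/33325*(-521033482932/310948001) = 240020906224687487316/10362342133325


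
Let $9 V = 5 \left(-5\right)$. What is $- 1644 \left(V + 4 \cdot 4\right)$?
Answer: $- \frac{65212}{3} \approx -21737.0$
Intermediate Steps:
$V = - \frac{25}{9}$ ($V = \frac{5 \left(-5\right)}{9} = \frac{1}{9} \left(-25\right) = - \frac{25}{9} \approx -2.7778$)
$- 1644 \left(V + 4 \cdot 4\right) = - 1644 \left(- \frac{25}{9} + 4 \cdot 4\right) = - 1644 \left(- \frac{25}{9} + 16\right) = \left(-1644\right) \frac{119}{9} = - \frac{65212}{3}$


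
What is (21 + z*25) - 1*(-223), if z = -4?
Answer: 144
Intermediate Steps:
(21 + z*25) - 1*(-223) = (21 - 4*25) - 1*(-223) = (21 - 100) + 223 = -79 + 223 = 144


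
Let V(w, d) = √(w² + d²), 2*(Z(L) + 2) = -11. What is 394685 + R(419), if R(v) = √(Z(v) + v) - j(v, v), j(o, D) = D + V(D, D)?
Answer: 394266 + √1646/2 - 419*√2 ≈ 3.9369e+5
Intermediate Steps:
Z(L) = -15/2 (Z(L) = -2 + (½)*(-11) = -2 - 11/2 = -15/2)
V(w, d) = √(d² + w²)
j(o, D) = D + √2*√(D²) (j(o, D) = D + √(D² + D²) = D + √(2*D²) = D + √2*√(D²))
R(v) = √(-15/2 + v) - v - √2*√(v²) (R(v) = √(-15/2 + v) - (v + √2*√(v²)) = √(-15/2 + v) + (-v - √2*√(v²)) = √(-15/2 + v) - v - √2*√(v²))
394685 + R(419) = 394685 + (√(-30 + 4*419)/2 - 1*419 - √2*√(419²)) = 394685 + (√(-30 + 1676)/2 - 419 - √2*√175561) = 394685 + (√1646/2 - 419 - 1*√2*419) = 394685 + (√1646/2 - 419 - 419*√2) = 394685 + (-419 + √1646/2 - 419*√2) = 394266 + √1646/2 - 419*√2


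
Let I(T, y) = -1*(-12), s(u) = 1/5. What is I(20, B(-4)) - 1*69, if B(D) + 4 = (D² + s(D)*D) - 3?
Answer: -57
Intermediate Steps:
s(u) = ⅕
B(D) = -7 + D² + D/5 (B(D) = -4 + ((D² + D/5) - 3) = -4 + (-3 + D² + D/5) = -7 + D² + D/5)
I(T, y) = 12
I(20, B(-4)) - 1*69 = 12 - 1*69 = 12 - 69 = -57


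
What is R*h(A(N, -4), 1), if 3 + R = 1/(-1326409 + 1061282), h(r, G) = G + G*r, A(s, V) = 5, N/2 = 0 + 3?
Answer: -4772292/265127 ≈ -18.000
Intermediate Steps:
N = 6 (N = 2*(0 + 3) = 2*3 = 6)
R = -795382/265127 (R = -3 + 1/(-1326409 + 1061282) = -3 + 1/(-265127) = -3 - 1/265127 = -795382/265127 ≈ -3.0000)
R*h(A(N, -4), 1) = -795382*(1 + 5)/265127 = -795382*6/265127 = -795382/265127*6 = -4772292/265127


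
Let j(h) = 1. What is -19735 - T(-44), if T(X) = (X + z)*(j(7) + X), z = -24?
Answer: -22659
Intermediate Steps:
T(X) = (1 + X)*(-24 + X) (T(X) = (X - 24)*(1 + X) = (-24 + X)*(1 + X) = (1 + X)*(-24 + X))
-19735 - T(-44) = -19735 - (-24 + (-44)² - 23*(-44)) = -19735 - (-24 + 1936 + 1012) = -19735 - 1*2924 = -19735 - 2924 = -22659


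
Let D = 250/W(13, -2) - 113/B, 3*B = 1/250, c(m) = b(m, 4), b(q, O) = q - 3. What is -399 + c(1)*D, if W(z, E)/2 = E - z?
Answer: 507353/3 ≈ 1.6912e+5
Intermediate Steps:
b(q, O) = -3 + q
c(m) = -3 + m
W(z, E) = -2*z + 2*E (W(z, E) = 2*(E - z) = -2*z + 2*E)
B = 1/750 (B = (⅓)/250 = (⅓)*(1/250) = 1/750 ≈ 0.0013333)
D = -254275/3 (D = 250/(-2*13 + 2*(-2)) - 113/1/750 = 250/(-26 - 4) - 113*750 = 250/(-30) - 84750 = 250*(-1/30) - 84750 = -25/3 - 84750 = -254275/3 ≈ -84758.)
-399 + c(1)*D = -399 + (-3 + 1)*(-254275/3) = -399 - 2*(-254275/3) = -399 + 508550/3 = 507353/3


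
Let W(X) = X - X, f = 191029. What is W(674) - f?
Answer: -191029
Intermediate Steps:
W(X) = 0
W(674) - f = 0 - 1*191029 = 0 - 191029 = -191029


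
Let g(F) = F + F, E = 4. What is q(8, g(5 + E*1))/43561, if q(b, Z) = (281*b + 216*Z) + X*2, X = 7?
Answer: 6150/43561 ≈ 0.14118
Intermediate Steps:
g(F) = 2*F
q(b, Z) = 14 + 216*Z + 281*b (q(b, Z) = (281*b + 216*Z) + 7*2 = (216*Z + 281*b) + 14 = 14 + 216*Z + 281*b)
q(8, g(5 + E*1))/43561 = (14 + 216*(2*(5 + 4*1)) + 281*8)/43561 = (14 + 216*(2*(5 + 4)) + 2248)*(1/43561) = (14 + 216*(2*9) + 2248)*(1/43561) = (14 + 216*18 + 2248)*(1/43561) = (14 + 3888 + 2248)*(1/43561) = 6150*(1/43561) = 6150/43561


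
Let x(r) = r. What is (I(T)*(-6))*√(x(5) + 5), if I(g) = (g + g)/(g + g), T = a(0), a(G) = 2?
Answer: -6*√10 ≈ -18.974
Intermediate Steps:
T = 2
I(g) = 1 (I(g) = (2*g)/((2*g)) = (2*g)*(1/(2*g)) = 1)
(I(T)*(-6))*√(x(5) + 5) = (1*(-6))*√(5 + 5) = -6*√10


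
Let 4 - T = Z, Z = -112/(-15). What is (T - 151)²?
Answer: 5368489/225 ≈ 23860.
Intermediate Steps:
Z = 112/15 (Z = -112*(-1/15) = 112/15 ≈ 7.4667)
T = -52/15 (T = 4 - 1*112/15 = 4 - 112/15 = -52/15 ≈ -3.4667)
(T - 151)² = (-52/15 - 151)² = (-2317/15)² = 5368489/225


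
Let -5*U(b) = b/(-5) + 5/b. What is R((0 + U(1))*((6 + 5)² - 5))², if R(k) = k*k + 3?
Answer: 60101736905961/390625 ≈ 1.5386e+8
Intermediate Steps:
U(b) = -1/b + b/25 (U(b) = -(b/(-5) + 5/b)/5 = -(b*(-⅕) + 5/b)/5 = -(-b/5 + 5/b)/5 = -(5/b - b/5)/5 = -1/b + b/25)
R(k) = 3 + k² (R(k) = k² + 3 = 3 + k²)
R((0 + U(1))*((6 + 5)² - 5))² = (3 + ((0 + (-1/1 + (1/25)*1))*((6 + 5)² - 5))²)² = (3 + ((0 + (-1*1 + 1/25))*(11² - 5))²)² = (3 + ((0 + (-1 + 1/25))*(121 - 5))²)² = (3 + ((0 - 24/25)*116)²)² = (3 + (-24/25*116)²)² = (3 + (-2784/25)²)² = (3 + 7750656/625)² = (7752531/625)² = 60101736905961/390625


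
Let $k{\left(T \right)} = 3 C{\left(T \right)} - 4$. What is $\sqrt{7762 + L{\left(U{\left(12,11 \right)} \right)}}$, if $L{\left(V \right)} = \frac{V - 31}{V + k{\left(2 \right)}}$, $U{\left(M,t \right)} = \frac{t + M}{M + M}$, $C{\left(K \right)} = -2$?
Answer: $\frac{5 \sqrt{298499}}{31} \approx 88.121$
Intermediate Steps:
$k{\left(T \right)} = -10$ ($k{\left(T \right)} = 3 \left(-2\right) - 4 = -6 - 4 = -10$)
$U{\left(M,t \right)} = \frac{M + t}{2 M}$
$L{\left(V \right)} = \frac{-31 + V}{-10 + V}$ ($L{\left(V \right)} = \frac{V - 31}{V - 10} = \frac{-31 + V}{-10 + V}$)
$\sqrt{7762 + L{\left(U{\left(12,11 \right)} \right)}} = \sqrt{7762 + \frac{-31 + \frac{12 + 11}{2 \cdot 12}}{-10 + \frac{12 + 11}{2 \cdot 12}}} = \sqrt{7762 + \frac{-31 + \frac{1}{2} \cdot \frac{1}{12} \cdot 23}{-10 + \frac{1}{2} \cdot \frac{1}{12} \cdot 23}} = \sqrt{7762 + \frac{-31 + \frac{23}{24}}{-10 + \frac{23}{24}}} = \sqrt{7762 + \frac{1}{- \frac{217}{24}} \left(- \frac{721}{24}\right)} = \sqrt{7762 - - \frac{103}{31}} = \sqrt{7762 + \frac{103}{31}} = \sqrt{\frac{240725}{31}} = \frac{5 \sqrt{298499}}{31}$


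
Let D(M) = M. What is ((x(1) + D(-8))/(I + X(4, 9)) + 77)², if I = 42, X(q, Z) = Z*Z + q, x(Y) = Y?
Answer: 95491984/16129 ≈ 5920.5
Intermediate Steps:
X(q, Z) = q + Z² (X(q, Z) = Z² + q = q + Z²)
((x(1) + D(-8))/(I + X(4, 9)) + 77)² = ((1 - 8)/(42 + (4 + 9²)) + 77)² = (-7/(42 + (4 + 81)) + 77)² = (-7/(42 + 85) + 77)² = (-7/127 + 77)² = (9772/127)² = 95491984/16129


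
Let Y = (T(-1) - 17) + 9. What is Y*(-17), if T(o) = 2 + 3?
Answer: 51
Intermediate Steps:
T(o) = 5
Y = -3 (Y = (5 - 17) + 9 = -12 + 9 = -3)
Y*(-17) = -3*(-17) = 51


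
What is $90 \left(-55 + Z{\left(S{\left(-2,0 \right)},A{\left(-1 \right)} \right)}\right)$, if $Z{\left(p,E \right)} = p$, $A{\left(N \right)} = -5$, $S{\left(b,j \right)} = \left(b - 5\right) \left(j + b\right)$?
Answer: $-3690$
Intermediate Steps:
$S{\left(b,j \right)} = \left(-5 + b\right) \left(b + j\right)$
$90 \left(-55 + Z{\left(S{\left(-2,0 \right)},A{\left(-1 \right)} \right)}\right) = 90 \left(-55 - \left(-10 - \left(-2\right)^{2}\right)\right) = 90 \left(-55 + \left(4 + 10 + 0 + 0\right)\right) = 90 \left(-55 + 14\right) = 90 \left(-41\right) = -3690$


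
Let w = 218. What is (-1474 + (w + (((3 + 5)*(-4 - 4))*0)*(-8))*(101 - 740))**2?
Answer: 19817882176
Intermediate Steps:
(-1474 + (w + (((3 + 5)*(-4 - 4))*0)*(-8))*(101 - 740))**2 = (-1474 + (218 + (((3 + 5)*(-4 - 4))*0)*(-8))*(101 - 740))**2 = (-1474 + (218 + ((8*(-8))*0)*(-8))*(-639))**2 = (-1474 + (218 - 64*0*(-8))*(-639))**2 = (-1474 + (218 + 0*(-8))*(-639))**2 = (-1474 + (218 + 0)*(-639))**2 = (-1474 + 218*(-639))**2 = (-1474 - 139302)**2 = (-140776)**2 = 19817882176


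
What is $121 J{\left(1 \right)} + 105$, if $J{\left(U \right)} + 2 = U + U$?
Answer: $105$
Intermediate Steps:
$J{\left(U \right)} = -2 + 2 U$ ($J{\left(U \right)} = -2 + \left(U + U\right) = -2 + 2 U$)
$121 J{\left(1 \right)} + 105 = 121 \left(-2 + 2 \cdot 1\right) + 105 = 121 \left(-2 + 2\right) + 105 = 121 \cdot 0 + 105 = 0 + 105 = 105$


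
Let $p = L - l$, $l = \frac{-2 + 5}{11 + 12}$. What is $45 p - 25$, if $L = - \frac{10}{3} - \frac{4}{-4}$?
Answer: $- \frac{3125}{23} \approx -135.87$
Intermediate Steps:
$l = \frac{3}{23} \approx 0.13043$
$L = - \frac{7}{3}$ ($L = \left(-10\right) \frac{1}{3} - -1 = - \frac{10}{3} + 1 = - \frac{7}{3} \approx -2.3333$)
$p = - \frac{170}{69}$ ($p = - \frac{7}{3} - \frac{3}{23} = - \frac{170}{69} \approx -2.4638$)
$45 p - 25 = 45 \left(- \frac{170}{69}\right) - 25 = - \frac{2550}{23} - 25 = - \frac{3125}{23}$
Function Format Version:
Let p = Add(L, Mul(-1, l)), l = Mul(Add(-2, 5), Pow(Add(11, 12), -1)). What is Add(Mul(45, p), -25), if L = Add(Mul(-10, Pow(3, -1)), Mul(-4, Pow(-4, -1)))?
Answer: Rational(-3125, 23) ≈ -135.87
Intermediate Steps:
l = Rational(3, 23) (l = Mul(3, Pow(23, -1)) = Mul(3, Rational(1, 23)) = Rational(3, 23) ≈ 0.13043)
L = Rational(-7, 3) (L = Add(Mul(-10, Rational(1, 3)), Mul(-4, Rational(-1, 4))) = Add(Rational(-10, 3), 1) = Rational(-7, 3) ≈ -2.3333)
p = Rational(-170, 69) (p = Add(Rational(-7, 3), Mul(-1, Rational(3, 23))) = Add(Rational(-7, 3), Rational(-3, 23)) = Rational(-170, 69) ≈ -2.4638)
Add(Mul(45, p), -25) = Add(Mul(45, Rational(-170, 69)), -25) = Add(Rational(-2550, 23), -25) = Rational(-3125, 23)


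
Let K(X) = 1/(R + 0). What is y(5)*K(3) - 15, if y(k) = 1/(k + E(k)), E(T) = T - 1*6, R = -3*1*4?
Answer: -721/48 ≈ -15.021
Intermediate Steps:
R = -12 (R = -3*4 = -12)
E(T) = -6 + T (E(T) = T - 6 = -6 + T)
y(k) = 1/(-6 + 2*k) (y(k) = 1/(k + (-6 + k)) = 1/(-6 + 2*k))
K(X) = -1/12 (K(X) = 1/(-12 + 0) = 1/(-12) = -1/12)
y(5)*K(3) - 15 = (1/(2*(-3 + 5)))*(-1/12) - 15 = ((½)/2)*(-1/12) - 15 = ((½)*(½))*(-1/12) - 15 = (¼)*(-1/12) - 15 = -1/48 - 15 = -721/48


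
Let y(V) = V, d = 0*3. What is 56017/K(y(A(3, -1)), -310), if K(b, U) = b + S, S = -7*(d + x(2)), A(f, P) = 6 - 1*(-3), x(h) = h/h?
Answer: 56017/2 ≈ 28009.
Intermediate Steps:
x(h) = 1
d = 0
A(f, P) = 9 (A(f, P) = 6 + 3 = 9)
S = -7 (S = -7*(0 + 1) = -7*1 = -7)
K(b, U) = -7 + b (K(b, U) = b - 7 = -7 + b)
56017/K(y(A(3, -1)), -310) = 56017/(-7 + 9) = 56017/2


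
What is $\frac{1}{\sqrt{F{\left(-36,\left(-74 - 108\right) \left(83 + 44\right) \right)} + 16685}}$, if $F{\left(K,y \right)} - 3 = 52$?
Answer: $\frac{\sqrt{465}}{2790} \approx 0.007729$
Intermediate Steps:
$F{\left(K,y \right)} = 55$ ($F{\left(K,y \right)} = 3 + 52 = 55$)
$\frac{1}{\sqrt{F{\left(-36,\left(-74 - 108\right) \left(83 + 44\right) \right)} + 16685}} = \frac{1}{\sqrt{55 + 16685}} = \frac{1}{\sqrt{16740}} = \frac{1}{6 \sqrt{465}} = \frac{\sqrt{465}}{2790}$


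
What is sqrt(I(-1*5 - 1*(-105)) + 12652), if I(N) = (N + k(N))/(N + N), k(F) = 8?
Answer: sqrt(1265254)/10 ≈ 112.48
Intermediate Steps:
I(N) = (8 + N)/(2*N) (I(N) = (N + 8)/(N + N) = (8 + N)/((2*N)) = (8 + N)*(1/(2*N)) = (8 + N)/(2*N))
sqrt(I(-1*5 - 1*(-105)) + 12652) = sqrt((8 + (-1*5 - 1*(-105)))/(2*(-1*5 - 1*(-105))) + 12652) = sqrt((8 + (-5 + 105))/(2*(-5 + 105)) + 12652) = sqrt((1/2)*(8 + 100)/100 + 12652) = sqrt((1/2)*(1/100)*108 + 12652) = sqrt(27/50 + 12652) = sqrt(632627/50) = sqrt(1265254)/10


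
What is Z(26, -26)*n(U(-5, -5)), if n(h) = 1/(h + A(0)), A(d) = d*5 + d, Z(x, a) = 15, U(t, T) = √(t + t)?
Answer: -3*I*√10/2 ≈ -4.7434*I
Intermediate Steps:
U(t, T) = √2*√t (U(t, T) = √(2*t) = √2*√t)
A(d) = 6*d (A(d) = 5*d + d = 6*d)
n(h) = 1/h (n(h) = 1/(h + 6*0) = 1/(h + 0) = 1/h)
Z(26, -26)*n(U(-5, -5)) = 15/((√2*√(-5))) = 15/((√2*(I*√5))) = 15/((I*√10)) = 15*(-I*√10/10) = -3*I*√10/2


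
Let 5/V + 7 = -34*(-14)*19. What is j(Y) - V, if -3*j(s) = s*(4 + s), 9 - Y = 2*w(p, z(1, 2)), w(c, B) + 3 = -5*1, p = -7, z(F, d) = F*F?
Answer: -6551840/27111 ≈ -241.67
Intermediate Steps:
z(F, d) = F**2
w(c, B) = -8 (w(c, B) = -3 - 5*1 = -3 - 5 = -8)
Y = 25 (Y = 9 - 2*(-8) = 9 - 1*(-16) = 9 + 16 = 25)
j(s) = -s*(4 + s)/3
V = 5/9037 (V = 5/(-7 - 34*(-14)*19) = 5/(-7 + 476*19) = 5/(-7 + 9044) = 5/9037 ≈ 0.00055328)
j(Y) - V = -1/3*25*(4 + 25) - 1*5/9037 = -1/3*25*29 - 5/9037 = -725/3 - 5/9037 = -6551840/27111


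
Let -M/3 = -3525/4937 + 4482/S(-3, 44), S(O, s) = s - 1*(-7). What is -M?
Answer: 21947859/83929 ≈ 261.50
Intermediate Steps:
S(O, s) = 7 + s (S(O, s) = s + 7 = 7 + s)
M = -21947859/83929 (M = -3*(-3525/4937 + 4482/(7 + 44)) = -3*(-3525*1/4937 + 4482/51) = -3*(-3525/4937 + 4482*(1/51)) = -3*(-3525/4937 + 1494/17) = -3*7315953/83929 = -21947859/83929 ≈ -261.50)
-M = -1*(-21947859/83929) = 21947859/83929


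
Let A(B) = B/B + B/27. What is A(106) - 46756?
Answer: -1262279/27 ≈ -46751.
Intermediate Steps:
A(B) = 1 + B/27 (A(B) = 1 + B*(1/27) = 1 + B/27)
A(106) - 46756 = (1 + (1/27)*106) - 46756 = (1 + 106/27) - 46756 = 133/27 - 46756 = -1262279/27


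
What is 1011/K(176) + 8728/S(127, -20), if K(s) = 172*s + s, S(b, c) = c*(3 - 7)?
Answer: 16614439/152240 ≈ 109.13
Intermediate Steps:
S(b, c) = -4*c (S(b, c) = c*(-4) = -4*c)
K(s) = 173*s
1011/K(176) + 8728/S(127, -20) = 1011/((173*176)) + 8728/((-4*(-20))) = 1011/30448 + 8728/80 = 1011*(1/30448) + 8728*(1/80) = 1011/30448 + 1091/10 = 16614439/152240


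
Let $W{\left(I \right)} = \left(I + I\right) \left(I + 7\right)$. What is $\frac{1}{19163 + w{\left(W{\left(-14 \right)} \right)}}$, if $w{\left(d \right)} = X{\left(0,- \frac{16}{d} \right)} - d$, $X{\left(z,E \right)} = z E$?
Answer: $\frac{1}{18967} \approx 5.2723 \cdot 10^{-5}$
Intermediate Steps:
$X{\left(z,E \right)} = E z$
$W{\left(I \right)} = 2 I \left(7 + I\right)$
$w{\left(d \right)} = - d$ ($w{\left(d \right)} = - \frac{16}{d} 0 - d = 0 - d = - d$)
$\frac{1}{19163 + w{\left(W{\left(-14 \right)} \right)}} = \frac{1}{19163 - 2 \left(-14\right) \left(7 - 14\right)} = \frac{1}{19163 - 2 \left(-14\right) \left(-7\right)} = \frac{1}{19163 - 196} = \frac{1}{18967}$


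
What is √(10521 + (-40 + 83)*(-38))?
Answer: √8887 ≈ 94.271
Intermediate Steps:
√(10521 + (-40 + 83)*(-38)) = √(10521 + 43*(-38)) = √(10521 - 1634) = √8887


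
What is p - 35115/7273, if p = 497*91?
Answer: 328900856/7273 ≈ 45222.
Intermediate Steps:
p = 45227
p - 35115/7273 = 45227 - 35115/7273 = 328900856/7273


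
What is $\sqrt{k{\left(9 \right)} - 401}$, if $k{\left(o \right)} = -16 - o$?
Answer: $i \sqrt{426} \approx 20.64 i$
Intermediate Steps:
$\sqrt{k{\left(9 \right)} - 401} = \sqrt{\left(-16 - 9\right) - 401} = \sqrt{-25 - 401} = \sqrt{-426} = i \sqrt{426}$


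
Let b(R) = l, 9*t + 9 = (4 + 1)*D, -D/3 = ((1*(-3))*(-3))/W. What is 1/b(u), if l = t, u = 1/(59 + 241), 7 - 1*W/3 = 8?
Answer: 1/4 ≈ 0.25000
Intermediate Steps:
W = -3 (W = 21 - 3*8 = 21 - 24 = -3)
D = 9 (D = -3*(1*(-3))*(-3)/(-3) = -3*(-3*(-3))*(-1)/3 = -27*(-1)/3 = -3*(-3) = 9)
u = 1/300 ≈ 0.0033333
t = 4 (t = -1 + ((4 + 1)*9)/9 = -1 + (5*9)/9 = -1 + (1/9)*45 = -1 + 5 = 4)
l = 4
b(R) = 4
1/b(u) = 1/4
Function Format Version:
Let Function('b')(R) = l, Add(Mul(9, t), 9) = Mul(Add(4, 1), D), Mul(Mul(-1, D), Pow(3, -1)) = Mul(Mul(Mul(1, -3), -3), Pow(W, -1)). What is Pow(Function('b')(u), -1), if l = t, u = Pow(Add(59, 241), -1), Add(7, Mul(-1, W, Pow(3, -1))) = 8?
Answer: Rational(1, 4) ≈ 0.25000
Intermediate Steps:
W = -3 (W = Add(21, Mul(-3, 8)) = Add(21, -24) = -3)
D = 9 (D = Mul(-3, Mul(Mul(Mul(1, -3), -3), Pow(-3, -1))) = Mul(-3, Mul(Mul(-3, -3), Rational(-1, 3))) = Mul(-3, Mul(9, Rational(-1, 3))) = Mul(-3, -3) = 9)
u = Rational(1, 300) (u = Pow(300, -1) = Rational(1, 300) ≈ 0.0033333)
t = 4 (t = Add(-1, Mul(Rational(1, 9), Mul(Add(4, 1), 9))) = Add(-1, Mul(Rational(1, 9), Mul(5, 9))) = Add(-1, Mul(Rational(1, 9), 45)) = Add(-1, 5) = 4)
l = 4
Function('b')(R) = 4
Pow(Function('b')(u), -1) = Pow(4, -1) = Rational(1, 4)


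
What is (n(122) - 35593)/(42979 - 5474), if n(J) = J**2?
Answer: -1593/2885 ≈ -0.55217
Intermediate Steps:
(n(122) - 35593)/(42979 - 5474) = (122**2 - 35593)/(42979 - 5474) = (14884 - 35593)/37505 = -20709*1/37505 = -1593/2885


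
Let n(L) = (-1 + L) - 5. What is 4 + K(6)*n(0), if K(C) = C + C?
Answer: -68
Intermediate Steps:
K(C) = 2*C
n(L) = -6 + L
4 + K(6)*n(0) = 4 + (2*6)*(-6 + 0) = 4 + 12*(-6) = 4 - 72 = -68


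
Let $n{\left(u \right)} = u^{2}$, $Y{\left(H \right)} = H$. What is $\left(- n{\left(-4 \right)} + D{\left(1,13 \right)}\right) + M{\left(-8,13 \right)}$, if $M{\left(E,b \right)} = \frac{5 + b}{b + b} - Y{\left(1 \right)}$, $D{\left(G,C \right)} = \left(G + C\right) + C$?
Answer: $\frac{139}{13} \approx 10.692$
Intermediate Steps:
$D{\left(G,C \right)} = G + 2 C$ ($D{\left(G,C \right)} = \left(C + G\right) + C = G + 2 C$)
$M{\left(E,b \right)} = -1 + \frac{5 + b}{2 b}$ ($M{\left(E,b \right)} = \frac{5 + b}{b + b} - 1 = \frac{5 + b}{2 b} - 1 = -1 + \frac{5 + b}{2 b}$)
$\left(- n{\left(-4 \right)} + D{\left(1,13 \right)}\right) + M{\left(-8,13 \right)} = \left(- \left(-4\right)^{2} + \left(1 + 2 \cdot 13\right)\right) + \frac{5 - 13}{2 \cdot 13} = \left(\left(-1\right) 16 + \left(1 + 26\right)\right) + \frac{1}{2} \cdot \frac{1}{13} \left(5 - 13\right) = \left(-16 + 27\right) + \frac{1}{2} \cdot \frac{1}{13} \left(-8\right) = 11 - \frac{4}{13} = \frac{139}{13}$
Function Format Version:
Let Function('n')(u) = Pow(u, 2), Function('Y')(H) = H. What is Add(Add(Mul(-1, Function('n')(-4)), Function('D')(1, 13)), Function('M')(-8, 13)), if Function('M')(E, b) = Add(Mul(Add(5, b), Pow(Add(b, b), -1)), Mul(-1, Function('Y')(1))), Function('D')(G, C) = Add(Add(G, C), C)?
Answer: Rational(139, 13) ≈ 10.692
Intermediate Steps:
Function('D')(G, C) = Add(G, Mul(2, C)) (Function('D')(G, C) = Add(Add(C, G), C) = Add(G, Mul(2, C)))
Function('M')(E, b) = Add(-1, Mul(Rational(1, 2), Pow(b, -1), Add(5, b))) (Function('M')(E, b) = Add(Mul(Add(5, b), Pow(Add(b, b), -1)), Mul(-1, 1)) = Add(Mul(Add(5, b), Pow(Mul(2, b), -1)), -1) = Add(Mul(Add(5, b), Mul(Rational(1, 2), Pow(b, -1))), -1) = Add(Mul(Rational(1, 2), Pow(b, -1), Add(5, b)), -1) = Add(-1, Mul(Rational(1, 2), Pow(b, -1), Add(5, b))))
Add(Add(Mul(-1, Function('n')(-4)), Function('D')(1, 13)), Function('M')(-8, 13)) = Add(Add(Mul(-1, Pow(-4, 2)), Add(1, Mul(2, 13))), Mul(Rational(1, 2), Pow(13, -1), Add(5, Mul(-1, 13)))) = Add(Add(Mul(-1, 16), Add(1, 26)), Mul(Rational(1, 2), Rational(1, 13), Add(5, -13))) = Add(Add(-16, 27), Mul(Rational(1, 2), Rational(1, 13), -8)) = Add(11, Rational(-4, 13)) = Rational(139, 13)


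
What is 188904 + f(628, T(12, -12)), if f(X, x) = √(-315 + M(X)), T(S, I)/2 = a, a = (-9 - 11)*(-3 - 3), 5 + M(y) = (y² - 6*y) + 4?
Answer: 188904 + 10*√3903 ≈ 1.8953e+5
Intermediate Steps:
M(y) = -1 + y² - 6*y (M(y) = -5 + ((y² - 6*y) + 4) = -5 + (4 + y² - 6*y) = -1 + y² - 6*y)
a = 120 (a = -20*(-6) = 120)
T(S, I) = 240 (T(S, I) = 2*120 = 240)
f(X, x) = √(-316 + X² - 6*X) (f(X, x) = √(-315 + (-1 + X² - 6*X)) = √(-316 + X² - 6*X))
188904 + f(628, T(12, -12)) = 188904 + √(-316 + 628² - 6*628) = 188904 + √(-316 + 394384 - 3768) = 188904 + √390300 = 188904 + 10*√3903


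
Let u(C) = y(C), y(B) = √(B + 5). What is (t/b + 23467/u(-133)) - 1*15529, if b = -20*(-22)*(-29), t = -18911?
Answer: -198131129/12760 - 23467*I*√2/16 ≈ -15528.0 - 2074.2*I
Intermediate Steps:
b = -12760 (b = 440*(-29) = -12760)
y(B) = √(5 + B)
u(C) = √(5 + C)
(t/b + 23467/u(-133)) - 1*15529 = (-18911/(-12760) + 23467/(√(5 - 133))) - 1*15529 = (-18911*(-1/12760) + 23467/(√(-128))) - 15529 = (18911/12760 + 23467/((8*I*√2))) - 15529 = (18911/12760 + 23467*(-I*√2/16)) - 15529 = (18911/12760 - 23467*I*√2/16) - 15529 = -198131129/12760 - 23467*I*√2/16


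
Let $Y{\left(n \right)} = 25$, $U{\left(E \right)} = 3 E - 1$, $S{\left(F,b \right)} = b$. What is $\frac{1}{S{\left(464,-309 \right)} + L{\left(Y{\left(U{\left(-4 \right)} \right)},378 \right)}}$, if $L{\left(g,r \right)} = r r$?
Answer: $\frac{1}{142575} \approx 7.0138 \cdot 10^{-6}$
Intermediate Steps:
$U{\left(E \right)} = -1 + 3 E$
$L{\left(g,r \right)} = r^{2}$
$\frac{1}{S{\left(464,-309 \right)} + L{\left(Y{\left(U{\left(-4 \right)} \right)},378 \right)}} = \frac{1}{-309 + 378^{2}} = \frac{1}{-309 + 142884} = \frac{1}{142575}$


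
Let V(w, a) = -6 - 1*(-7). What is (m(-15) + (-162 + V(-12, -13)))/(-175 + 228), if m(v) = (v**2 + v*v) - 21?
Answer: 268/53 ≈ 5.0566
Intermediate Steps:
V(w, a) = 1 (V(w, a) = -6 + 7 = 1)
m(v) = -21 + 2*v**2 (m(v) = (v**2 + v**2) - 21 = 2*v**2 - 21 = -21 + 2*v**2)
(m(-15) + (-162 + V(-12, -13)))/(-175 + 228) = ((-21 + 2*(-15)**2) + (-162 + 1))/(-175 + 228) = ((-21 + 2*225) - 161)/53 = ((-21 + 450) - 161)*(1/53) = (429 - 161)*(1/53) = 268*(1/53) = 268/53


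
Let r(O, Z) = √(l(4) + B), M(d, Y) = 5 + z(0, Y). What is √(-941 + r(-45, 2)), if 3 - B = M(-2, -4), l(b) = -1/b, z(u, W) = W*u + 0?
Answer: √(-3764 + 6*I)/2 ≈ 0.024449 + 30.676*I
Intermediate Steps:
z(u, W) = W*u
M(d, Y) = 5 (M(d, Y) = 5 + Y*0 = 5 + 0 = 5)
B = -2 (B = 3 - 1*5 = 3 - 5 = -2)
r(O, Z) = 3*I/2 (r(O, Z) = √(-1/4 - 2) = √(-1*¼ - 2) = √(-¼ - 2) = √(-9/4) = 3*I/2)
√(-941 + r(-45, 2)) = √(-941 + 3*I/2)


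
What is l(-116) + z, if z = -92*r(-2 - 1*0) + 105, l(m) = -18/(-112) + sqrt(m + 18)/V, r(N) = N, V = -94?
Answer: 16193/56 - 7*I*sqrt(2)/94 ≈ 289.16 - 0.10531*I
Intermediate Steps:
l(m) = 9/56 - sqrt(18 + m)/94 (l(m) = -18/(-112) + sqrt(m + 18)/(-94) = -18*(-1/112) + sqrt(18 + m)*(-1/94) = 9/56 - sqrt(18 + m)/94)
z = 289 (z = -92*(-2 - 1*0) + 105 = -92*(-2 + 0) + 105 = -92*(-2) + 105 = 184 + 105 = 289)
l(-116) + z = (9/56 - sqrt(18 - 116)/94) + 289 = (9/56 - 7*I*sqrt(2)/94) + 289 = 16193/56 - 7*I*sqrt(2)/94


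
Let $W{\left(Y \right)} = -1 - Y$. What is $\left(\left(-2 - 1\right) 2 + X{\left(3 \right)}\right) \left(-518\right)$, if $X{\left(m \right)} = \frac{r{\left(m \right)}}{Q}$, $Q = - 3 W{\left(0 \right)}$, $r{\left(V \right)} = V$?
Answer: $2590$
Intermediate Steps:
$Q = 3$ ($Q = - 3 \left(-1 - 0\right) = - 3 \left(-1 + 0\right) = \left(-3\right) \left(-1\right) = 3$)
$X{\left(m \right)} = \frac{m}{3}$
$\left(\left(-2 - 1\right) 2 + X{\left(3 \right)}\right) \left(-518\right) = \left(\left(-2 - 1\right) 2 + \frac{1}{3} \cdot 3\right) \left(-518\right) = \left(\left(-2 - 1\right) 2 + 1\right) \left(-518\right) = \left(\left(-3\right) 2 + 1\right) \left(-518\right) = \left(-6 + 1\right) \left(-518\right) = \left(-5\right) \left(-518\right) = 2590$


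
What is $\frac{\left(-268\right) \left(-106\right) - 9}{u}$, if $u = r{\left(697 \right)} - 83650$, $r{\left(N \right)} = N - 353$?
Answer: $- \frac{28399}{83306} \approx -0.3409$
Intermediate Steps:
$r{\left(N \right)} = -353 + N$ ($r{\left(N \right)} = N - 353 = -353 + N$)
$u = -83306$ ($u = \left(-353 + 697\right) - 83650 = 344 - 83650 = -83306$)
$\frac{\left(-268\right) \left(-106\right) - 9}{u} = \frac{\left(-268\right) \left(-106\right) - 9}{-83306} = \left(28408 - 9\right) \left(- \frac{1}{83306}\right) = 28399 \left(- \frac{1}{83306}\right) = - \frac{28399}{83306}$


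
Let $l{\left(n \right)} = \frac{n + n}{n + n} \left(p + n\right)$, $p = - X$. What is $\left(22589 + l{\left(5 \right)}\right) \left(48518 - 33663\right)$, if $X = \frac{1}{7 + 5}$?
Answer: $\frac{4027591585}{12} \approx 3.3563 \cdot 10^{8}$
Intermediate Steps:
$X = \frac{1}{12} \approx 0.083333$
$p = - \frac{1}{12}$ ($p = \left(-1\right) \frac{1}{12} = - \frac{1}{12} \approx -0.083333$)
$l{\left(n \right)} = - \frac{1}{12} + n$ ($l{\left(n \right)} = \frac{n + n}{n + n} \left(- \frac{1}{12} + n\right) = \frac{2 n}{2 n} \left(- \frac{1}{12} + n\right) = 2 n \frac{1}{2 n} \left(- \frac{1}{12} + n\right) = 1 \left(- \frac{1}{12} + n\right) = - \frac{1}{12} + n$)
$\left(22589 + l{\left(5 \right)}\right) \left(48518 - 33663\right) = \left(22589 + \left(- \frac{1}{12} + 5\right)\right) \left(48518 - 33663\right) = \left(22589 + \frac{59}{12}\right) 14855 = \frac{271127}{12} \cdot 14855 = \frac{4027591585}{12}$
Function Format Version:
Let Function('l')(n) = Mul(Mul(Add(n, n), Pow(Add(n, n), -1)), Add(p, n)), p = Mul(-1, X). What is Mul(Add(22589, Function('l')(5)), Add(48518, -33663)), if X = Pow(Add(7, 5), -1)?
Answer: Rational(4027591585, 12) ≈ 3.3563e+8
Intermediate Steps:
X = Rational(1, 12) (X = Pow(12, -1) = Rational(1, 12) ≈ 0.083333)
p = Rational(-1, 12) (p = Mul(-1, Rational(1, 12)) = Rational(-1, 12) ≈ -0.083333)
Function('l')(n) = Add(Rational(-1, 12), n) (Function('l')(n) = Mul(Mul(Add(n, n), Pow(Add(n, n), -1)), Add(Rational(-1, 12), n)) = Mul(Mul(Mul(2, n), Pow(Mul(2, n), -1)), Add(Rational(-1, 12), n)) = Mul(Mul(Mul(2, n), Mul(Rational(1, 2), Pow(n, -1))), Add(Rational(-1, 12), n)) = Mul(1, Add(Rational(-1, 12), n)) = Add(Rational(-1, 12), n))
Mul(Add(22589, Function('l')(5)), Add(48518, -33663)) = Mul(Add(22589, Add(Rational(-1, 12), 5)), Add(48518, -33663)) = Mul(Add(22589, Rational(59, 12)), 14855) = Mul(Rational(271127, 12), 14855) = Rational(4027591585, 12)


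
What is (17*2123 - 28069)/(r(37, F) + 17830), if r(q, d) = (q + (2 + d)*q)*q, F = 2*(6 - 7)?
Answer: 8022/19199 ≈ 0.41783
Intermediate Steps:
F = -2 (F = 2*(-1) = -2)
r(q, d) = q*(q + q*(2 + d)) (r(q, d) = (q + q*(2 + d))*q = q*(q + q*(2 + d)))
(17*2123 - 28069)/(r(37, F) + 17830) = (17*2123 - 28069)/(37**2*(3 - 2) + 17830) = (36091 - 28069)/(1369*1 + 17830) = 8022/(1369 + 17830) = 8022/19199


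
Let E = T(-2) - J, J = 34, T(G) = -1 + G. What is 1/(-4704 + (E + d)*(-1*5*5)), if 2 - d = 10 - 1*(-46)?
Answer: -1/2429 ≈ -0.00041169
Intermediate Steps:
E = -37 (E = (-1 - 2) - 1*34 = -3 - 34 = -37)
d = -54 (d = 2 - (10 - 1*(-46)) = 2 - (10 + 46) = 2 - 1*56 = 2 - 56 = -54)
1/(-4704 + (E + d)*(-1*5*5)) = 1/(-4704 + (-37 - 54)*(-1*5*5)) = 1/(-4704 - (-455)*5) = 1/(-4704 - 91*(-25)) = 1/(-4704 + 2275) = 1/(-2429) = -1/2429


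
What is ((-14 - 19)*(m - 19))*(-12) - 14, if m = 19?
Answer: -14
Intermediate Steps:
((-14 - 19)*(m - 19))*(-12) - 14 = ((-14 - 19)*(19 - 19))*(-12) - 14 = -33*0*(-12) - 14 = 0*(-12) - 14 = 0 - 14 = -14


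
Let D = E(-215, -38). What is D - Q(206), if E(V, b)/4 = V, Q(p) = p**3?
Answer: -8742676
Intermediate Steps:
E(V, b) = 4*V
D = -860 (D = 4*(-215) = -860)
D - Q(206) = -860 - 1*206**3 = -860 - 1*8741816 = -860 - 8741816 = -8742676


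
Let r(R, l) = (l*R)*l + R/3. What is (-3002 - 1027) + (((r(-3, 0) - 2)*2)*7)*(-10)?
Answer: -3609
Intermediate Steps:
r(R, l) = R/3 + R*l² (r(R, l) = (R*l)*l + R*(⅓) = R*l² + R/3 = R/3 + R*l²)
(-3002 - 1027) + (((r(-3, 0) - 2)*2)*7)*(-10) = (-3002 - 1027) + (((-3*(⅓ + 0²) - 2)*2)*7)*(-10) = -4029 + (((-3*(⅓ + 0) - 2)*2)*7)*(-10) = -4029 + (((-3*⅓ - 2)*2)*7)*(-10) = -4029 + (((-1 - 2)*2)*7)*(-10) = -4029 + (-3*2*7)*(-10) = -4029 - 6*7*(-10) = -4029 - 42*(-10) = -4029 + 420 = -3609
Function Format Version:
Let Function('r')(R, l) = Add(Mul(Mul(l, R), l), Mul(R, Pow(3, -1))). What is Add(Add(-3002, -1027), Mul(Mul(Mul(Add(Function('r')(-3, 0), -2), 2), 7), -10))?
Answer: -3609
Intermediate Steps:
Function('r')(R, l) = Add(Mul(Rational(1, 3), R), Mul(R, Pow(l, 2))) (Function('r')(R, l) = Add(Mul(Mul(R, l), l), Mul(R, Rational(1, 3))) = Add(Mul(R, Pow(l, 2)), Mul(Rational(1, 3), R)) = Add(Mul(Rational(1, 3), R), Mul(R, Pow(l, 2))))
Add(Add(-3002, -1027), Mul(Mul(Mul(Add(Function('r')(-3, 0), -2), 2), 7), -10)) = Add(Add(-3002, -1027), Mul(Mul(Mul(Add(Mul(-3, Add(Rational(1, 3), Pow(0, 2))), -2), 2), 7), -10)) = Add(-4029, Mul(Mul(Mul(Add(Mul(-3, Add(Rational(1, 3), 0)), -2), 2), 7), -10)) = Add(-4029, Mul(Mul(Mul(Add(Mul(-3, Rational(1, 3)), -2), 2), 7), -10)) = Add(-4029, Mul(Mul(Mul(Add(-1, -2), 2), 7), -10)) = Add(-4029, Mul(Mul(Mul(-3, 2), 7), -10)) = Add(-4029, Mul(Mul(-6, 7), -10)) = Add(-4029, Mul(-42, -10)) = Add(-4029, 420) = -3609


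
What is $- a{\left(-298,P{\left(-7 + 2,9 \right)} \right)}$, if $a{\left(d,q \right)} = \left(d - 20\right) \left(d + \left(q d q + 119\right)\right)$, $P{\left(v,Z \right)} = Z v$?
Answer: $-191954022$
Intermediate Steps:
$a{\left(d,q \right)} = \left(-20 + d\right) \left(119 + d + d q^{2}\right)$ ($a{\left(d,q \right)} = \left(-20 + d\right) \left(d + \left(d q q + 119\right)\right) = \left(-20 + d\right) \left(d + \left(d q^{2} + 119\right)\right) = \left(-20 + d\right) \left(d + \left(119 + d q^{2}\right)\right) = \left(-20 + d\right) \left(119 + d + d q^{2}\right)$)
$- a{\left(-298,P{\left(-7 + 2,9 \right)} \right)} = - (-2380 + \left(-298\right)^{2} + 99 \left(-298\right) + \left(-298\right)^{2} \left(9 \left(-7 + 2\right)\right)^{2} - - 5960 \left(9 \left(-7 + 2\right)\right)^{2}) = - (-2380 + 88804 - 29502 + 88804 \left(9 \left(-5\right)\right)^{2} - - 5960 \left(9 \left(-5\right)\right)^{2}) = - (-2380 + 88804 - 29502 + 88804 \left(-45\right)^{2} - - 5960 \left(-45\right)^{2}) = - (-2380 + 88804 - 29502 + 88804 \cdot 2025 - \left(-5960\right) 2025) = - (-2380 + 88804 - 29502 + 179828100 + 12069000) = \left(-1\right) 191954022 = -191954022$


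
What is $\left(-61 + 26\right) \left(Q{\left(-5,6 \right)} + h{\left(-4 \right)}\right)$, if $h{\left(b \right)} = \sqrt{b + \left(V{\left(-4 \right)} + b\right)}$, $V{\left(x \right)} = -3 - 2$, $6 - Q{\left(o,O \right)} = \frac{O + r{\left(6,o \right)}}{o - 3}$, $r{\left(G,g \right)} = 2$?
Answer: $-245 - 35 i \sqrt{13} \approx -245.0 - 126.19 i$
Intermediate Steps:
$Q{\left(o,O \right)} = 6 - \frac{2 + O}{-3 + o}$ ($Q{\left(o,O \right)} = 6 - \frac{O + 2}{o - 3} = 6 - \frac{2 + O}{-3 + o}$)
$V{\left(x \right)} = -5$
$h{\left(b \right)} = \sqrt{-5 + 2 b}$ ($h{\left(b \right)} = \sqrt{b + \left(-5 + b\right)} = \sqrt{-5 + 2 b}$)
$\left(-61 + 26\right) \left(Q{\left(-5,6 \right)} + h{\left(-4 \right)}\right) = \left(-61 + 26\right) \left(\frac{-20 - 6 + 6 \left(-5\right)}{-3 - 5} + \sqrt{-5 + 2 \left(-4\right)}\right) = - 35 \left(\frac{-20 - 6 - 30}{-8} + \sqrt{-5 - 8}\right) = - 35 \left(\left(- \frac{1}{8}\right) \left(-56\right) + \sqrt{-13}\right) = - 35 \left(7 + i \sqrt{13}\right) = -245 - 35 i \sqrt{13}$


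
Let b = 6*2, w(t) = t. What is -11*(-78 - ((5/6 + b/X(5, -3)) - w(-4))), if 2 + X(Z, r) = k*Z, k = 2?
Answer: 2783/3 ≈ 927.67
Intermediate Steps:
X(Z, r) = -2 + 2*Z
b = 12
-11*(-78 - ((5/6 + b/X(5, -3)) - w(-4))) = -11*(-78 - ((5/6 + 12/(-2 + 2*5)) - 1*(-4))) = -11*(-78 - ((5*(⅙) + 12/(-2 + 10)) + 4)) = -11*(-78 - ((⅚ + 12/8) + 4)) = -11*(-78 - ((⅚ + 12*(⅛)) + 4)) = -11*(-78 - ((⅚ + 3/2) + 4)) = -11*(-78 - (7/3 + 4)) = -11*(-78 - 1*19/3) = -11*(-78 - 19/3) = -11*(-253/3) = 2783/3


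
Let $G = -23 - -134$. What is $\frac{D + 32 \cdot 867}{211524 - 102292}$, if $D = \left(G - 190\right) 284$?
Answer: $\frac{1327}{27308} \approx 0.048594$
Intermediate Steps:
$G = 111$ ($G = -23 + 134 = 111$)
$D = -22436$ ($D = \left(111 - 190\right) 284 = \left(-79\right) 284 = -22436$)
$\frac{D + 32 \cdot 867}{211524 - 102292} = \frac{-22436 + 32 \cdot 867}{211524 - 102292} = \frac{-22436 + 27744}{109232} = 5308 \cdot \frac{1}{109232} = \frac{1327}{27308}$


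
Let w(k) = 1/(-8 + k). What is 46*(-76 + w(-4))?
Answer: -20999/6 ≈ -3499.8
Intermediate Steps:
46*(-76 + w(-4)) = 46*(-76 + 1/(-8 - 4)) = 46*(-76 + 1/(-12)) = 46*(-76 - 1/12) = 46*(-913/12) = -20999/6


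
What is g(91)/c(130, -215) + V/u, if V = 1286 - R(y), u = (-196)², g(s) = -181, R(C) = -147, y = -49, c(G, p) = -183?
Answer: 7215535/7030128 ≈ 1.0264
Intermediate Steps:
u = 38416
V = 1433 (V = 1286 - 1*(-147) = 1286 + 147 = 1433)
g(91)/c(130, -215) + V/u = -181/(-183) + 1433/38416 = -181*(-1/183) + 1433*(1/38416) = 181/183 + 1433/38416 = 7215535/7030128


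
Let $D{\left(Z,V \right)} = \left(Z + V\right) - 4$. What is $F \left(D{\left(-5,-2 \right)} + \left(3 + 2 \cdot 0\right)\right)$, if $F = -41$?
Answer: $328$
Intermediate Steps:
$D{\left(Z,V \right)} = -4 + V + Z$ ($D{\left(Z,V \right)} = \left(V + Z\right) - 4 = -4 + V + Z$)
$F \left(D{\left(-5,-2 \right)} + \left(3 + 2 \cdot 0\right)\right) = - 41 \left(\left(-4 - 2 - 5\right) + \left(3 + 2 \cdot 0\right)\right) = - 41 \left(-11 + \left(3 + 0\right)\right) = - 41 \left(-11 + 3\right) = \left(-41\right) \left(-8\right) = 328$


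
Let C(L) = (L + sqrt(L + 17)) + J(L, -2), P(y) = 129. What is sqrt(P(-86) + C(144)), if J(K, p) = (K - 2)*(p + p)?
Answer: sqrt(-295 + sqrt(161)) ≈ 16.802*I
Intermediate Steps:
J(K, p) = 2*p*(-2 + K) (J(K, p) = (-2 + K)*(2*p) = 2*p*(-2 + K))
C(L) = 8 + sqrt(17 + L) - 3*L (C(L) = (L + sqrt(L + 17)) + 2*(-2)*(-2 + L) = (L + sqrt(17 + L)) + (8 - 4*L) = 8 + sqrt(17 + L) - 3*L)
sqrt(P(-86) + C(144)) = sqrt(129 + (8 + sqrt(17 + 144) - 3*144)) = sqrt(129 + (8 + sqrt(161) - 432)) = sqrt(129 + (-424 + sqrt(161))) = sqrt(-295 + sqrt(161))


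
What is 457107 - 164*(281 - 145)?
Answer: 434803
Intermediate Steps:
457107 - 164*(281 - 145) = 457107 - 164*136 = 457107 - 1*22304 = 457107 - 22304 = 434803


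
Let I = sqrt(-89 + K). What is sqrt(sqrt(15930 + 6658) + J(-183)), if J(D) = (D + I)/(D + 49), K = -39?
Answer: sqrt(24522 + 35912*sqrt(5647) - 1072*I*sqrt(2))/134 ≈ 12.315 - 0.003428*I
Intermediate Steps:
I = 8*I*sqrt(2) (I = sqrt(-89 - 39) = sqrt(-128) = 8*I*sqrt(2) ≈ 11.314*I)
J(D) = (D + 8*I*sqrt(2))/(49 + D) (J(D) = (D + 8*I*sqrt(2))/(D + 49) = (D + 8*I*sqrt(2))/(49 + D))
sqrt(sqrt(15930 + 6658) + J(-183)) = sqrt(sqrt(15930 + 6658) + (-183 + 8*I*sqrt(2))/(49 - 183)) = sqrt(sqrt(22588) + (-183 + 8*I*sqrt(2))/(-134)) = sqrt(2*sqrt(5647) - (-183 + 8*I*sqrt(2))/134) = sqrt(2*sqrt(5647) + (183/134 - 4*I*sqrt(2)/67)) = sqrt(183/134 + 2*sqrt(5647) - 4*I*sqrt(2)/67)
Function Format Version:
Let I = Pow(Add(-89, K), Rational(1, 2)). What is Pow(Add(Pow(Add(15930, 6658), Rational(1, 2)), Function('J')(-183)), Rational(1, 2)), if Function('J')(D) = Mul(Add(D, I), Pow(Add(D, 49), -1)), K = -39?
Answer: Mul(Rational(1, 134), Pow(Add(24522, Mul(35912, Pow(5647, Rational(1, 2))), Mul(-1072, I, Pow(2, Rational(1, 2)))), Rational(1, 2))) ≈ Add(12.315, Mul(-0.0034280, I))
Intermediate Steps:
I = Mul(8, I, Pow(2, Rational(1, 2))) (I = Pow(Add(-89, -39), Rational(1, 2)) = Pow(-128, Rational(1, 2)) = Mul(8, I, Pow(2, Rational(1, 2))) ≈ Mul(11.314, I))
Function('J')(D) = Mul(Pow(Add(49, D), -1), Add(D, Mul(8, I, Pow(2, Rational(1, 2))))) (Function('J')(D) = Mul(Add(D, Mul(8, I, Pow(2, Rational(1, 2)))), Pow(Add(D, 49), -1)) = Mul(Add(D, Mul(8, I, Pow(2, Rational(1, 2)))), Pow(Add(49, D), -1)) = Mul(Pow(Add(49, D), -1), Add(D, Mul(8, I, Pow(2, Rational(1, 2))))))
Pow(Add(Pow(Add(15930, 6658), Rational(1, 2)), Function('J')(-183)), Rational(1, 2)) = Pow(Add(Pow(Add(15930, 6658), Rational(1, 2)), Mul(Pow(Add(49, -183), -1), Add(-183, Mul(8, I, Pow(2, Rational(1, 2)))))), Rational(1, 2)) = Pow(Add(Pow(22588, Rational(1, 2)), Mul(Pow(-134, -1), Add(-183, Mul(8, I, Pow(2, Rational(1, 2)))))), Rational(1, 2)) = Pow(Add(Mul(2, Pow(5647, Rational(1, 2))), Mul(Rational(-1, 134), Add(-183, Mul(8, I, Pow(2, Rational(1, 2)))))), Rational(1, 2)) = Pow(Add(Mul(2, Pow(5647, Rational(1, 2))), Add(Rational(183, 134), Mul(Rational(-4, 67), I, Pow(2, Rational(1, 2))))), Rational(1, 2)) = Pow(Add(Rational(183, 134), Mul(2, Pow(5647, Rational(1, 2))), Mul(Rational(-4, 67), I, Pow(2, Rational(1, 2)))), Rational(1, 2))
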